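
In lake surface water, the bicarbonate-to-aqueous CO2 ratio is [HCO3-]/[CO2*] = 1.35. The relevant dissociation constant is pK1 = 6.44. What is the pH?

From K1 = [H⁺][HCO3-]/[CO2*]:  pH = pK1 + log₁₀([HCO3-]/[CO2*])
log₁₀(1.35) = +0.130
pH = 6.44 + (+0.130) = 6.57

pH = 6.57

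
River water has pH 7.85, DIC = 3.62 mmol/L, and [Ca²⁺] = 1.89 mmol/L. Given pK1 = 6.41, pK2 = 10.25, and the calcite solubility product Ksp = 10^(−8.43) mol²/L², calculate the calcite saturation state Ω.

Ω = 7.05

α₂ = 1 / (1 + [H⁺]/K2 + [H⁺]²/(K1K2)) = 1 / (1 + 10^+2.40 + 10^+0.96)
   = 1 / (1 + 251.19 + 9.1201) = 1/261.31 = 0.003827
[CO3²⁻] = α₂ × DIC = 0.003827 × 3.62 = 0.01385 mmol/L = 13.85 μmol/L
Ksp = 10^(−8.43) = 3.715×10^-9
Ω = [Ca²⁺][CO3²⁻]/Ksp = (1.89×10^-3)(1.385×10^-5) / 3.715×10^-9 = 7.05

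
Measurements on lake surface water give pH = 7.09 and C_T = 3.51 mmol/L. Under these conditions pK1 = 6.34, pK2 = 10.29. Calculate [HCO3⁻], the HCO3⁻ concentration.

[HCO3⁻] = 2.98 mmol/L

α₁ = 1 / (1 + [H⁺]/K1 + K2/[H⁺]) = 1 / (1 + 10^-0.75 + 10^-3.20)
   = 1 / (1 + 0.17783 + 0.00063096) = 1/1.1785 = 0.8486
[HCO3⁻] = α₁ × DIC = 0.8486 × 3.51 = 2.98 mmol/L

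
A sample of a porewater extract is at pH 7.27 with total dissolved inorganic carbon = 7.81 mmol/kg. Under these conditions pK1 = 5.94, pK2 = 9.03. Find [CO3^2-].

α₂ = 1 / (1 + [H⁺]/K2 + [H⁺]²/(K1K2)) = 1 / (1 + 10^+1.76 + 10^+0.43)
   = 1 / (1 + 57.544 + 2.6915) = 1/61.236 = 0.01633
[CO3²⁻] = α₂ × DIC = 0.01633 × 7.81 = 0.128 mmol/kg

[CO3²⁻] = 0.128 mmol/kg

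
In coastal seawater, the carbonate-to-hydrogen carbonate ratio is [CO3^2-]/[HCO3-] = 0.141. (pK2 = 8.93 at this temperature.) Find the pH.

pH = 8.08

From K2 = [H⁺][CO3^2-]/[HCO3-]:  pH = pK2 + log₁₀([CO3^2-]/[HCO3-])
log₁₀(0.141) = -0.851
pH = 8.93 + (-0.851) = 8.08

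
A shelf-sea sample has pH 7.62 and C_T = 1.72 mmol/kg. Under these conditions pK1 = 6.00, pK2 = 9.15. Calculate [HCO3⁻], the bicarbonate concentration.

α₁ = 1 / (1 + [H⁺]/K1 + K2/[H⁺]) = 1 / (1 + 10^-1.62 + 10^-1.53)
   = 1 / (1 + 0.023988 + 0.029512) = 1/1.0535 = 0.9492
[HCO3⁻] = α₁ × DIC = 0.9492 × 1.72 = 1.63 mmol/kg

[HCO3⁻] = 1.63 mmol/kg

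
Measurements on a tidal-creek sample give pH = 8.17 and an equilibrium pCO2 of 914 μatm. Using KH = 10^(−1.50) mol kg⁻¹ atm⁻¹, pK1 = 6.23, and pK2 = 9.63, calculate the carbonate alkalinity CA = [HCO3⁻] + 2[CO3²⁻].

CA = 2.69 mmol/kg

[CO2*] = KH · pCO2 = 10^(−1.50) × 914×10^-6 = 2.890×10^-5 mol/kg
α₀ = 1/(1 + K1/[H⁺] + K1K2/[H⁺]²) = 1/(1 + 10^+1.94 + 10^+0.48) = 0.01097
DIC = [CO2*]/α₀ = 2.890×10^-5 / 0.01097 = 2.634 mmol/kg
CA = (α₁ + 2α₂)·DIC = (0.9559 + 2×0.03314) × 2.634 = 2.69 mmol/kg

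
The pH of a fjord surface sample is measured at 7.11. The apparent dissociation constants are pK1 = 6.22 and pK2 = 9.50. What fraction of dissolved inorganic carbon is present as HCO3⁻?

α₁ = 1 / (1 + [H⁺]/K1 + K2/[H⁺]) = 1 / (1 + 10^-0.89 + 10^-2.39)
   = 1 / (1 + 0.12882 + 0.0040738) = 1/1.1329 = 0.8827

α₁ = 0.883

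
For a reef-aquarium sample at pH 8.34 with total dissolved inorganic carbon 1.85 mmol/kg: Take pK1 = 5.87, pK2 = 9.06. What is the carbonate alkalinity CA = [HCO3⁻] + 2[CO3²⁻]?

CA = 2.14 mmol/kg

CA = [HCO3⁻] + 2[CO3²⁻] = (α₁ + 2α₂)·DIC
At pH 8.34: [H⁺]/K1 = 10^-2.47 = 0.0033884, K2/[H⁺] = 10^-0.72 = 0.19055
α₁ = 1/(1 + 0.0033884 + 0.19055) = 1/1.1939 = 0.8376; α₂ = α₁·K2/[H⁺] = 0.1596
α₁ + 2α₂ = 1.1568
CA = 1.1568 × 1.85 = 2.14 mmol/kg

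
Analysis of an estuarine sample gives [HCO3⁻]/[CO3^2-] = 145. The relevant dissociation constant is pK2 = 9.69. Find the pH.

pH = 7.53

From K2 = [H⁺][CO3^2-]/[HCO3⁻]:  pH = pK2 − log₁₀([HCO3⁻]/[CO3^2-])
log₁₀(145) = +2.161
pH = 9.69 − (+2.161) = 7.53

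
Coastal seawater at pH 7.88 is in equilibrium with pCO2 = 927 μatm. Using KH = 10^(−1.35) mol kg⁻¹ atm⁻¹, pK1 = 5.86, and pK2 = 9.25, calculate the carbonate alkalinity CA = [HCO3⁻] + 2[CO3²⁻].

CA = 4.71 mmol/kg

[CO2*] = KH · pCO2 = 10^(−1.35) × 927×10^-6 = 4.141×10^-5 mol/kg
α₀ = 1/(1 + K1/[H⁺] + K1K2/[H⁺]²) = 1/(1 + 10^+2.02 + 10^+0.65) = 0.009076
DIC = [CO2*]/α₀ = 4.141×10^-5 / 0.009076 = 4.562 mmol/kg
CA = (α₁ + 2α₂)·DIC = (0.9504 + 2×0.04054) × 4.562 = 4.71 mmol/kg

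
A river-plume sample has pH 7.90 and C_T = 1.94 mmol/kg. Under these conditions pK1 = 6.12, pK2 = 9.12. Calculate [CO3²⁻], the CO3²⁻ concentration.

α₂ = 1 / (1 + [H⁺]/K2 + [H⁺]²/(K1K2)) = 1 / (1 + 10^+1.22 + 10^-0.56)
   = 1 / (1 + 16.596 + 0.27542) = 1/17.871 = 0.05596
[CO3²⁻] = α₂ × DIC = 0.05596 × 1.94 = 0.109 mmol/kg

[CO3²⁻] = 0.109 mmol/kg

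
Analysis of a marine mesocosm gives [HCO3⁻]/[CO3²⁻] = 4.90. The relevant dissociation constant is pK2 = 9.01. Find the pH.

From K2 = [H⁺][CO3²⁻]/[HCO3⁻]:  pH = pK2 − log₁₀([HCO3⁻]/[CO3²⁻])
log₁₀(4.90) = +0.690
pH = 9.01 − (+0.690) = 8.32

pH = 8.32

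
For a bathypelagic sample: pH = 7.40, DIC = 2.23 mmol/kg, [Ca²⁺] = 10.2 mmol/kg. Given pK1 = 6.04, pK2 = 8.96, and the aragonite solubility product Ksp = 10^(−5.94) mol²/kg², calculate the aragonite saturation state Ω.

Ω = 0.509

α₂ = 1 / (1 + [H⁺]/K2 + [H⁺]²/(K1K2)) = 1 / (1 + 10^+1.56 + 10^+0.20)
   = 1 / (1 + 36.308 + 1.5849) = 1/38.893 = 0.02571
[CO3²⁻] = α₂ × DIC = 0.02571 × 2.23 = 0.05734 mmol/kg
Ksp = 10^(−5.94) = 1.148×10^-6
Ω = [Ca²⁺][CO3²⁻]/Ksp = (10.2×10^-3)(5.734×10^-5) / 1.148×10^-6 = 0.509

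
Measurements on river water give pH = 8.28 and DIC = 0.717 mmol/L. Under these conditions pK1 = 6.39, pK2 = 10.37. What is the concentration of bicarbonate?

[HCO3⁻] = 0.702 mmol/L

α₁ = 1 / (1 + [H⁺]/K1 + K2/[H⁺]) = 1 / (1 + 10^-1.89 + 10^-2.09)
   = 1 / (1 + 0.012882 + 0.0081283) = 1/1.0210 = 0.9794
[HCO3⁻] = α₁ × DIC = 0.9794 × 0.717 = 0.702 mmol/L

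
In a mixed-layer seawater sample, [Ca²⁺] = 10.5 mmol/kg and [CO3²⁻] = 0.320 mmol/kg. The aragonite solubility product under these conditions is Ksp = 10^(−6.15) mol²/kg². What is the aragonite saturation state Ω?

Ksp = 10^(−6.15) = 7.079×10^-7
Ω = [Ca²⁺][CO3²⁻]/Ksp = (10.5×10^-3)(0.320×10^-3) / 7.079×10^-7 = 4.75

Ω = 4.75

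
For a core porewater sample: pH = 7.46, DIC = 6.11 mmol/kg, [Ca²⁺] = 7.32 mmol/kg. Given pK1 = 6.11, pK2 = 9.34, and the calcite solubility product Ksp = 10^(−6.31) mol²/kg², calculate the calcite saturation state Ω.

α₂ = 1 / (1 + [H⁺]/K2 + [H⁺]²/(K1K2)) = 1 / (1 + 10^+1.88 + 10^+0.53)
   = 1 / (1 + 75.858 + 3.3884) = 1/80.246 = 0.01246
[CO3²⁻] = α₂ × DIC = 0.01246 × 6.11 = 0.07614 mmol/kg
Ksp = 10^(−6.31) = 4.898×10^-7
Ω = [Ca²⁺][CO3²⁻]/Ksp = (7.32×10^-3)(7.614×10^-5) / 4.898×10^-7 = 1.14

Ω = 1.14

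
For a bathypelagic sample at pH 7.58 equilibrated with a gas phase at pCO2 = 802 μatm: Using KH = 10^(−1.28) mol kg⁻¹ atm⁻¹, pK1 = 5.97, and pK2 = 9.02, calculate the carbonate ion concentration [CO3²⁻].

[CO3²⁻] = 0.0623 mmol/kg

[CO2*] = KH · pCO2 = 10^(−1.28) × 802×10^-6 = 4.209×10^-5 mol/kg
α₀ = 1/(1 + K1/[H⁺] + K1K2/[H⁺]²) = 1/(1 + 10^+1.61 + 10^+0.17) = 0.02314
DIC = [CO2*]/α₀ = 4.209×10^-5 / 0.02314 = 1.819 mmol/kg
[CO3²⁻] = α₂·DIC; α₂ = 0.03423, so [CO3²⁻] = 0.03423 × 1.819 = 0.0623 mmol/kg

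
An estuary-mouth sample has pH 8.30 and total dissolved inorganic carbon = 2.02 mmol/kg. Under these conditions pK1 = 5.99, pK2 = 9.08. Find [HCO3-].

[HCO3⁻] = 1.73 mmol/kg

α₁ = 1 / (1 + [H⁺]/K1 + K2/[H⁺]) = 1 / (1 + 10^-2.31 + 10^-0.78)
   = 1 / (1 + 0.0048978 + 0.16596) = 1/1.1709 = 0.8541
[HCO3⁻] = α₁ × DIC = 0.8541 × 2.02 = 1.73 mmol/kg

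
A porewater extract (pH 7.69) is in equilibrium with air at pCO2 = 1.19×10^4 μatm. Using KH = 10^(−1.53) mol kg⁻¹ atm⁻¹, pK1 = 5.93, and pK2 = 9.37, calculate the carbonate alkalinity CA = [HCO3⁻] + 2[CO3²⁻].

CA = 21.1 mmol/kg

[CO2*] = KH · pCO2 = 10^(−1.53) × 1.19×10^4×10^-6 = 3.512×10^-4 mol/kg
α₀ = 1/(1 + K1/[H⁺] + K1K2/[H⁺]²) = 1/(1 + 10^+1.76 + 10^+0.08) = 0.01674
DIC = [CO2*]/α₀ = 3.512×10^-4 / 0.01674 = 20.98 mmol/kg
CA = (α₁ + 2α₂)·DIC = (0.9631 + 2×0.02012) × 20.98 = 21.1 mmol/kg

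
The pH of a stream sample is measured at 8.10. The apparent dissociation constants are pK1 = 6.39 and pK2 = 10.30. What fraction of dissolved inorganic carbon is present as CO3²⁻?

α₂ = 1 / (1 + [H⁺]/K2 + [H⁺]²/(K1K2)) = 1 / (1 + 10^+2.20 + 10^+0.49)
   = 1 / (1 + 158.49 + 3.0903) = 1/162.58 = 0.006151

α₂ = 0.00615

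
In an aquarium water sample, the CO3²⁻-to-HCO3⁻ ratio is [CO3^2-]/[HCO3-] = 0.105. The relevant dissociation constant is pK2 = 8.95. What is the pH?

From K2 = [H⁺][CO3^2-]/[HCO3-]:  pH = pK2 + log₁₀([CO3^2-]/[HCO3-])
log₁₀(0.105) = -0.979
pH = 8.95 + (-0.979) = 7.97

pH = 7.97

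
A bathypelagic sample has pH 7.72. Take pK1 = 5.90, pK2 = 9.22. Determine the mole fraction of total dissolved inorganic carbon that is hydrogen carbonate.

α₁ = 1 / (1 + [H⁺]/K1 + K2/[H⁺]) = 1 / (1 + 10^-1.82 + 10^-1.50)
   = 1 / (1 + 0.015136 + 0.031623) = 1/1.0468 = 0.9553

α₁ = 0.955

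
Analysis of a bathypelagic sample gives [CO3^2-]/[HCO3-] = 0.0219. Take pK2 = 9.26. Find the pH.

From K2 = [H⁺][CO3^2-]/[HCO3-]:  pH = pK2 + log₁₀([CO3^2-]/[HCO3-])
log₁₀(0.0219) = -1.660
pH = 9.26 + (-1.660) = 7.60

pH = 7.60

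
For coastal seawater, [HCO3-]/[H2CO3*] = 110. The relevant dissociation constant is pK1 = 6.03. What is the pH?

From K1 = [H⁺][HCO3-]/[H2CO3*]:  pH = pK1 + log₁₀([HCO3-]/[H2CO3*])
log₁₀(110) = +2.041
pH = 6.03 + (+2.041) = 8.07

pH = 8.07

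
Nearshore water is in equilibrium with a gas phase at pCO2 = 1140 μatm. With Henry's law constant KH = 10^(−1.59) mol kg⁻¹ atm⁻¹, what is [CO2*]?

KH = 10^(−1.59) = 2.570×10^-2 mol kg⁻¹ atm⁻¹
[CO2*] = KH · pCO2 = 2.570×10^-2 × 1140×10^-6 atm = 2.93×10^-5 mol/kg

[CO2*] = 29.3 μmol/kg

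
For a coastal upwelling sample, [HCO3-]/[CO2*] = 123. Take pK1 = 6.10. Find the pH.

pH = 8.19

From K1 = [H⁺][HCO3-]/[CO2*]:  pH = pK1 + log₁₀([HCO3-]/[CO2*])
log₁₀(123) = +2.090
pH = 6.10 + (+2.090) = 8.19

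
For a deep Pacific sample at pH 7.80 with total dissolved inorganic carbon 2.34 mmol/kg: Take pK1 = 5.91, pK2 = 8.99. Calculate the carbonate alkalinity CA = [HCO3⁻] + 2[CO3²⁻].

CA = 2.45 mmol/kg

CA = [HCO3⁻] + 2[CO3²⁻] = (α₁ + 2α₂)·DIC
At pH 7.80: [H⁺]/K1 = 10^-1.89 = 0.012882, K2/[H⁺] = 10^-1.19 = 0.064565
α₁ = 1/(1 + 0.012882 + 0.064565) = 1/1.0774 = 0.9281; α₂ = α₁·K2/[H⁺] = 0.05992
α₁ + 2α₂ = 1.0480
CA = 1.0480 × 2.34 = 2.45 mmol/kg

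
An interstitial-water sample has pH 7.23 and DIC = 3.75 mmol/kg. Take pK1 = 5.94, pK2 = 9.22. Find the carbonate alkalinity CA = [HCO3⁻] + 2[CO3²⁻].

CA = [HCO3⁻] + 2[CO3²⁻] = (α₁ + 2α₂)·DIC
At pH 7.23: [H⁺]/K1 = 10^-1.29 = 0.051286, K2/[H⁺] = 10^-1.99 = 0.010233
α₁ = 1/(1 + 0.051286 + 0.010233) = 1/1.0615 = 0.9420; α₂ = α₁·K2/[H⁺] = 0.009640
α₁ + 2α₂ = 0.9613
CA = 0.9613 × 3.75 = 3.60 mmol/kg

CA = 3.60 mmol/kg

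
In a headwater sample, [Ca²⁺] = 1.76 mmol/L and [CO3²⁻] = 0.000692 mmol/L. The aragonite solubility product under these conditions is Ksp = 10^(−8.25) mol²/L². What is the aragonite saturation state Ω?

Ksp = 10^(−8.25) = 5.623×10^-9
Ω = [Ca²⁺][CO3²⁻]/Ksp = (1.76×10^-3)(0.000692×10^-3) / 5.623×10^-9 = 0.217

Ω = 0.217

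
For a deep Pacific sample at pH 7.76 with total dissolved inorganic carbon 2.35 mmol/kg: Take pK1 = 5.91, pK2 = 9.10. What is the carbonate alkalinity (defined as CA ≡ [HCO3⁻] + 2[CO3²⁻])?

CA = [HCO3⁻] + 2[CO3²⁻] = (α₁ + 2α₂)·DIC
At pH 7.76: [H⁺]/K1 = 10^-1.85 = 0.014125, K2/[H⁺] = 10^-1.34 = 0.045709
α₁ = 1/(1 + 0.014125 + 0.045709) = 1/1.0598 = 0.9435; α₂ = α₁·K2/[H⁺] = 0.04313
α₁ + 2α₂ = 1.0298
CA = 1.0298 × 2.35 = 2.42 mmol/kg

CA = 2.42 mmol/kg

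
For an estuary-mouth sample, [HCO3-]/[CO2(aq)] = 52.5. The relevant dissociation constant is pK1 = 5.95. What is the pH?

pH = 7.67

From K1 = [H⁺][HCO3-]/[CO2(aq)]:  pH = pK1 + log₁₀([HCO3-]/[CO2(aq)])
log₁₀(52.5) = +1.720
pH = 5.95 + (+1.720) = 7.67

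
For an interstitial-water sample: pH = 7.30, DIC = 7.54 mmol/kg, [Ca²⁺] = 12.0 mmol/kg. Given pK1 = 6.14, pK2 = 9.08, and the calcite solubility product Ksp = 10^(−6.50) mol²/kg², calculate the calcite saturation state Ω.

α₂ = 1 / (1 + [H⁺]/K2 + [H⁺]²/(K1K2)) = 1 / (1 + 10^+1.78 + 10^+0.62)
   = 1 / (1 + 60.256 + 4.1687) = 1/65.425 = 0.01528
[CO3²⁻] = α₂ × DIC = 0.01528 × 7.54 = 0.1152 mmol/kg
Ksp = 10^(−6.50) = 3.162×10^-7
Ω = [Ca²⁺][CO3²⁻]/Ksp = (12.0×10^-3)(1.152×10^-4) / 3.162×10^-7 = 4.37

Ω = 4.37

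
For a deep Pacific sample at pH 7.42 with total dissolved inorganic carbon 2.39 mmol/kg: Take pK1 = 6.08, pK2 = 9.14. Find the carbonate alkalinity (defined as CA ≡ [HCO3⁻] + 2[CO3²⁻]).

CA = [HCO3⁻] + 2[CO3²⁻] = (α₁ + 2α₂)·DIC
At pH 7.42: [H⁺]/K1 = 10^-1.34 = 0.045709, K2/[H⁺] = 10^-1.72 = 0.019055
α₁ = 1/(1 + 0.045709 + 0.019055) = 1/1.0648 = 0.9392; α₂ = α₁·K2/[H⁺] = 0.01790
α₁ + 2α₂ = 0.9750
CA = 0.9750 × 2.39 = 2.33 mmol/kg

CA = 2.33 mmol/kg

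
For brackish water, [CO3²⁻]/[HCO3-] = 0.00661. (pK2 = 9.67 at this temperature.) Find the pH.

From K2 = [H⁺][CO3²⁻]/[HCO3-]:  pH = pK2 + log₁₀([CO3²⁻]/[HCO3-])
log₁₀(0.00661) = -2.180
pH = 9.67 + (-2.180) = 7.49

pH = 7.49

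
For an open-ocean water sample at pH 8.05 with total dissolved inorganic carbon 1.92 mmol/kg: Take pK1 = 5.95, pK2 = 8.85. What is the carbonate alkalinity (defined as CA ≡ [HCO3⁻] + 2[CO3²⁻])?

CA = 2.17 mmol/kg

CA = [HCO3⁻] + 2[CO3²⁻] = (α₁ + 2α₂)·DIC
At pH 8.05: [H⁺]/K1 = 10^-2.10 = 0.0079433, K2/[H⁺] = 10^-0.80 = 0.15849
α₁ = 1/(1 + 0.0079433 + 0.15849) = 1/1.1664 = 0.8573; α₂ = α₁·K2/[H⁺] = 0.1359
α₁ + 2α₂ = 1.1291
CA = 1.1291 × 1.92 = 2.17 mmol/kg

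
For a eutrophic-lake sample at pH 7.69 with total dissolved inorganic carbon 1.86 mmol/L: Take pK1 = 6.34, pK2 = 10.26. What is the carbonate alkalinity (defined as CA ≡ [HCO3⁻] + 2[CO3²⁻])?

CA = [HCO3⁻] + 2[CO3²⁻] = (α₁ + 2α₂)·DIC
At pH 7.69: [H⁺]/K1 = 10^-1.35 = 0.044668, K2/[H⁺] = 10^-2.57 = 0.0026915
α₁ = 1/(1 + 0.044668 + 0.0026915) = 1/1.0474 = 0.9548; α₂ = α₁·K2/[H⁺] = 0.002570
α₁ + 2α₂ = 0.9599
CA = 0.9599 × 1.86 = 1.79 mmol/L

CA = 1.79 mmol/L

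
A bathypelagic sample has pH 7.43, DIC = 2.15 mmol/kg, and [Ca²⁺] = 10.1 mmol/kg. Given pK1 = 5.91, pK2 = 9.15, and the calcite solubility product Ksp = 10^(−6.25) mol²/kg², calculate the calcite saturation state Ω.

Ω = 0.701

α₂ = 1 / (1 + [H⁺]/K2 + [H⁺]²/(K1K2)) = 1 / (1 + 10^+1.72 + 10^+0.20)
   = 1 / (1 + 52.481 + 1.5849) = 1/55.066 = 0.01816
[CO3²⁻] = α₂ × DIC = 0.01816 × 2.15 = 0.03904 mmol/kg
Ksp = 10^(−6.25) = 5.623×10^-7
Ω = [Ca²⁺][CO3²⁻]/Ksp = (10.1×10^-3)(3.904×10^-5) / 5.623×10^-7 = 0.701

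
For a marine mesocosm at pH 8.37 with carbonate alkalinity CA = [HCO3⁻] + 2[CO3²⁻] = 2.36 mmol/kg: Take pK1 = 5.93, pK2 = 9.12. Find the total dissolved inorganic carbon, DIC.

CA = [HCO3⁻] + 2[CO3²⁻] = (α₁ + 2α₂)·DIC
At pH 8.37: [H⁺]/K1 = 10^-2.44 = 0.0036308, K2/[H⁺] = 10^-0.75 = 0.17783
α₁ = 1/(1 + 0.0036308 + 0.17783) = 1/1.1815 = 0.8464; α₂ = α₁·K2/[H⁺] = 0.1505
α₁ + 2α₂ = 1.1474
DIC = CA / (α₁ + 2α₂) = 2.36 / 1.1474 = 2.06 mmol/kg

DIC = 2.06 mmol/kg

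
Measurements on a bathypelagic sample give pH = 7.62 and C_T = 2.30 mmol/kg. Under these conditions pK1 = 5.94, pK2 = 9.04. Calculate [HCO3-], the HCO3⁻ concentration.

α₁ = 1 / (1 + [H⁺]/K1 + K2/[H⁺]) = 1 / (1 + 10^-1.68 + 10^-1.42)
   = 1 / (1 + 0.020893 + 0.038019) = 1/1.0589 = 0.9444
[HCO3⁻] = α₁ × DIC = 0.9444 × 2.30 = 2.17 mmol/kg

[HCO3⁻] = 2.17 mmol/kg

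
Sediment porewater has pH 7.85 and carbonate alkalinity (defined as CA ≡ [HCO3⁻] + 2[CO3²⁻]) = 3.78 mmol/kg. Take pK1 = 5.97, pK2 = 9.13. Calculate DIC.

DIC = 3.65 mmol/kg

CA = [HCO3⁻] + 2[CO3²⁻] = (α₁ + 2α₂)·DIC
At pH 7.85: [H⁺]/K1 = 10^-1.88 = 0.013183, K2/[H⁺] = 10^-1.28 = 0.052481
α₁ = 1/(1 + 0.013183 + 0.052481) = 1/1.0657 = 0.9384; α₂ = α₁·K2/[H⁺] = 0.04925
α₁ + 2α₂ = 1.0369
DIC = CA / (α₁ + 2α₂) = 3.78 / 1.0369 = 3.65 mmol/kg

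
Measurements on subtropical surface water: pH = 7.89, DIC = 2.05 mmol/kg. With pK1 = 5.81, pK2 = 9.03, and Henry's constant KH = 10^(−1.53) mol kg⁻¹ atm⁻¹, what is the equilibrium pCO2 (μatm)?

α₀ = 1 / (1 + K1/[H⁺] + K1K2/[H⁺]²) = 1 / (1 + 10^+2.08 + 10^+0.94)
   = 1 / (1 + 120.23 + 8.7096) = 1/129.94 = 0.007696
[CO2*] = α₀ × DIC = 0.007696 × 2.05 = 0.01578 mmol/kg = 15.78 μmol/kg
pCO2 = [CO2*]/KH = 1.578×10^-5 / 2.951×10^-2 = 535 μatm

pCO2 = 535 μatm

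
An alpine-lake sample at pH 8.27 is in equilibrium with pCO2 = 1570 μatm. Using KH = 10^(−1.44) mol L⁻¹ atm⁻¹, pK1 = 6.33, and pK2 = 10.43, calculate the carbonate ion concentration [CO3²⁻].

[CO3²⁻] = 0.0343 mmol/L

[CO2*] = KH · pCO2 = 10^(−1.44) × 1570×10^-6 = 5.700×10^-5 mol/L
α₀ = 1/(1 + K1/[H⁺] + K1K2/[H⁺]²) = 1/(1 + 10^+1.94 + 10^-0.22) = 0.01127
DIC = [CO2*]/α₀ = 5.700×10^-5 / 0.01127 = 5.056 mmol/L
[CO3²⁻] = α₂·DIC; α₂ = 0.006793, so [CO3²⁻] = 0.006793 × 5.056 = 0.0343 mmol/L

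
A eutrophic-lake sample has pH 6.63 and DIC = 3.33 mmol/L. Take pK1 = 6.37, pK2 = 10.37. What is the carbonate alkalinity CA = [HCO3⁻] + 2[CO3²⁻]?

CA = 2.15 mmol/L

CA = [HCO3⁻] + 2[CO3²⁻] = (α₁ + 2α₂)·DIC
At pH 6.63: [H⁺]/K1 = 10^-0.26 = 0.54954, K2/[H⁺] = 10^-3.74 = 0.00018197
α₁ = 1/(1 + 0.54954 + 0.00018197) = 1/1.5497 = 0.6453; α₂ = α₁·K2/[H⁺] = 0.0001174
α₁ + 2α₂ = 0.6455
CA = 0.6455 × 3.33 = 2.15 mmol/L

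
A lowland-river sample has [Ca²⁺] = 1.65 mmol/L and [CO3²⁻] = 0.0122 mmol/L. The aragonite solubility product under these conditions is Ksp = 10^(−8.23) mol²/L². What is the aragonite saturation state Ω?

Ω = 3.42

Ksp = 10^(−8.23) = 5.888×10^-9
Ω = [Ca²⁺][CO3²⁻]/Ksp = (1.65×10^-3)(0.0122×10^-3) / 5.888×10^-9 = 3.42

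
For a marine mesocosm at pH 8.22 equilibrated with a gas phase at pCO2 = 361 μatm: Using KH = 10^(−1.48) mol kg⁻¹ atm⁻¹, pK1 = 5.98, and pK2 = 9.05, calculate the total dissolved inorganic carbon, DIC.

DIC = 2.40 mmol/kg

[CO2*] = KH · pCO2 = 10^(−1.48) × 361×10^-6 = 1.195×10^-5 mol/kg
α₀ = 1/(1 + K1/[H⁺] + K1K2/[H⁺]²) = 1/(1 + 10^+2.24 + 10^+1.41) = 0.004988
DIC = [CO2*]/α₀ = 1.195×10^-5 / 0.004988 = 2.40 mmol/kg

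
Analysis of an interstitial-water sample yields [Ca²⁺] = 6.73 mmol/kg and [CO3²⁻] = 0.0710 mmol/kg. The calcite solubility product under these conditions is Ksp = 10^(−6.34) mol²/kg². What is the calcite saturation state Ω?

Ω = 1.05

Ksp = 10^(−6.34) = 4.571×10^-7
Ω = [Ca²⁺][CO3²⁻]/Ksp = (6.73×10^-3)(0.0710×10^-3) / 4.571×10^-7 = 1.05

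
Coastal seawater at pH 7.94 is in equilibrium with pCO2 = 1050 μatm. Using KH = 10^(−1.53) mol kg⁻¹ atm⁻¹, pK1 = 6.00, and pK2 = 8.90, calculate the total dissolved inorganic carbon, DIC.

DIC = 3.03 mmol/kg

[CO2*] = KH · pCO2 = 10^(−1.53) × 1050×10^-6 = 3.099×10^-5 mol/kg
α₀ = 1/(1 + K1/[H⁺] + K1K2/[H⁺]²) = 1/(1 + 10^+1.94 + 10^+0.98) = 0.01024
DIC = [CO2*]/α₀ = 3.099×10^-5 / 0.01024 = 3.03 mmol/kg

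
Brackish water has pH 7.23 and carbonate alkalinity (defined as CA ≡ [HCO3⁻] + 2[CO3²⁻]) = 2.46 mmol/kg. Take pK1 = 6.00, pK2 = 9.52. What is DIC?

CA = [HCO3⁻] + 2[CO3²⁻] = (α₁ + 2α₂)·DIC
At pH 7.23: [H⁺]/K1 = 10^-1.23 = 0.058884, K2/[H⁺] = 10^-2.29 = 0.0051286
α₁ = 1/(1 + 0.058884 + 0.0051286) = 1/1.0640 = 0.9398; α₂ = α₁·K2/[H⁺] = 0.004820
α₁ + 2α₂ = 0.9495
DIC = CA / (α₁ + 2α₂) = 2.46 / 0.9495 = 2.59 mmol/kg

DIC = 2.59 mmol/kg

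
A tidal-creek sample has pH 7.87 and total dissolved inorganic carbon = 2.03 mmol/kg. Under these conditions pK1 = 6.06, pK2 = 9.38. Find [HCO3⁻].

α₁ = 1 / (1 + [H⁺]/K1 + K2/[H⁺]) = 1 / (1 + 10^-1.81 + 10^-1.51)
   = 1 / (1 + 0.015488 + 0.030903) = 1/1.0464 = 0.9557
[HCO3⁻] = α₁ × DIC = 0.9557 × 2.03 = 1.94 mmol/kg

[HCO3⁻] = 1.94 mmol/kg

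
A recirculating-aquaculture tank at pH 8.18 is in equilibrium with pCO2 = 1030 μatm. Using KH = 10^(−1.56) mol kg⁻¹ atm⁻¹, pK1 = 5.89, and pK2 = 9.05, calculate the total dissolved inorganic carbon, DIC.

[CO2*] = KH · pCO2 = 10^(−1.56) × 1030×10^-6 = 2.837×10^-5 mol/kg
α₀ = 1/(1 + K1/[H⁺] + K1K2/[H⁺]²) = 1/(1 + 10^+2.29 + 10^+1.42) = 0.004499
DIC = [CO2*]/α₀ = 2.837×10^-5 / 0.004499 = 6.31 mmol/kg

DIC = 6.31 mmol/kg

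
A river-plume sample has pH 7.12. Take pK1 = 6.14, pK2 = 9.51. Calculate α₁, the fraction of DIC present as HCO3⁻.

α₁ = 0.902

α₁ = 1 / (1 + [H⁺]/K1 + K2/[H⁺]) = 1 / (1 + 10^-0.98 + 10^-2.39)
   = 1 / (1 + 0.10471 + 0.0040738) = 1/1.1088 = 0.9019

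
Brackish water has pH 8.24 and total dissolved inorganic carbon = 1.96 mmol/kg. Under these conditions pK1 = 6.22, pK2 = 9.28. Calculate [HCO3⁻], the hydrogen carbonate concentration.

[HCO3⁻] = 1.78 mmol/kg

α₁ = 1 / (1 + [H⁺]/K1 + K2/[H⁺]) = 1 / (1 + 10^-2.02 + 10^-1.04)
   = 1 / (1 + 0.0095499 + 0.091201) = 1/1.1008 = 0.9085
[HCO3⁻] = α₁ × DIC = 0.9085 × 1.96 = 1.78 mmol/kg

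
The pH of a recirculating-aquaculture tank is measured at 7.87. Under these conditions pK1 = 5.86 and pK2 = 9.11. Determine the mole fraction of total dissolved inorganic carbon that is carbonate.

α₂ = 0.0539

α₂ = 1 / (1 + [H⁺]/K2 + [H⁺]²/(K1K2)) = 1 / (1 + 10^+1.24 + 10^-0.77)
   = 1 / (1 + 17.378 + 0.16982) = 1/18.548 = 0.05391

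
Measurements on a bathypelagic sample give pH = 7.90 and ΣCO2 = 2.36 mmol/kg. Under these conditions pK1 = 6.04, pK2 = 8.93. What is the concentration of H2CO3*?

[CO2*] = 0.0294 mmol/kg

α₀ = 1 / (1 + K1/[H⁺] + K1K2/[H⁺]²) = 1 / (1 + 10^+1.86 + 10^+0.83)
   = 1 / (1 + 72.444 + 6.7608) = 1/80.204 = 0.01247
[CO2*] = α₀ × DIC = 0.01247 × 2.36 = 0.0294 mmol/kg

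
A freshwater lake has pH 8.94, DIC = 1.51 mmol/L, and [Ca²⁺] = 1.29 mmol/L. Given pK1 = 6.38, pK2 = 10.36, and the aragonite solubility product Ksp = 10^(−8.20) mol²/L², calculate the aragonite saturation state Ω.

Ω = 11.3

α₂ = 1 / (1 + [H⁺]/K2 + [H⁺]²/(K1K2)) = 1 / (1 + 10^+1.42 + 10^-1.14)
   = 1 / (1 + 26.303 + 0.072444) = 1/27.375 = 0.03653
[CO3²⁻] = α₂ × DIC = 0.03653 × 1.51 = 0.05516 mmol/L
Ksp = 10^(−8.20) = 6.310×10^-9
Ω = [Ca²⁺][CO3²⁻]/Ksp = (1.29×10^-3)(5.516×10^-5) / 6.310×10^-9 = 11.3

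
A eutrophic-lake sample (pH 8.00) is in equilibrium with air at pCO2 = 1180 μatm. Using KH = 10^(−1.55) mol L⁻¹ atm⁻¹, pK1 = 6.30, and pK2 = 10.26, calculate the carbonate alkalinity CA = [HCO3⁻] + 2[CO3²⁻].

[CO2*] = KH · pCO2 = 10^(−1.55) × 1180×10^-6 = 3.326×10^-5 mol/L
α₀ = 1/(1 + K1/[H⁺] + K1K2/[H⁺]²) = 1/(1 + 10^+1.70 + 10^-0.56) = 0.01946
DIC = [CO2*]/α₀ = 3.326×10^-5 / 0.01946 = 1.709 mmol/L
CA = (α₁ + 2α₂)·DIC = (0.9752 + 2×0.005359) × 1.709 = 1.69 mmol/L

CA = 1.69 mmol/L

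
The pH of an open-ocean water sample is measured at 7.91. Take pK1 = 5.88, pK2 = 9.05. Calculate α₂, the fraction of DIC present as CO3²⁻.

α₂ = 0.0670

α₂ = 1 / (1 + [H⁺]/K2 + [H⁺]²/(K1K2)) = 1 / (1 + 10^+1.14 + 10^-0.89)
   = 1 / (1 + 13.804 + 0.12882) = 1/14.933 = 0.06697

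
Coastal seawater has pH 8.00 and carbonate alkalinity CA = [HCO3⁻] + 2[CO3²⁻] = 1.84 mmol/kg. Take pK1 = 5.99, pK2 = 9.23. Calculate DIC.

CA = [HCO3⁻] + 2[CO3²⁻] = (α₁ + 2α₂)·DIC
At pH 8.00: [H⁺]/K1 = 10^-2.01 = 0.0097724, K2/[H⁺] = 10^-1.23 = 0.058884
α₁ = 1/(1 + 0.0097724 + 0.058884) = 1/1.0687 = 0.9358; α₂ = α₁·K2/[H⁺] = 0.05510
α₁ + 2α₂ = 1.0460
DIC = CA / (α₁ + 2α₂) = 1.84 / 1.0460 = 1.76 mmol/kg

DIC = 1.76 mmol/kg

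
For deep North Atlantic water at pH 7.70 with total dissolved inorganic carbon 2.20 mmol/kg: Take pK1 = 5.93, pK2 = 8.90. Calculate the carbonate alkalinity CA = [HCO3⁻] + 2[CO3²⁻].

CA = 2.29 mmol/kg

CA = [HCO3⁻] + 2[CO3²⁻] = (α₁ + 2α₂)·DIC
At pH 7.70: [H⁺]/K1 = 10^-1.77 = 0.016982, K2/[H⁺] = 10^-1.20 = 0.063096
α₁ = 1/(1 + 0.016982 + 0.063096) = 1/1.0801 = 0.9259; α₂ = α₁·K2/[H⁺] = 0.05842
α₁ + 2α₂ = 1.0427
CA = 1.0427 × 2.20 = 2.29 mmol/kg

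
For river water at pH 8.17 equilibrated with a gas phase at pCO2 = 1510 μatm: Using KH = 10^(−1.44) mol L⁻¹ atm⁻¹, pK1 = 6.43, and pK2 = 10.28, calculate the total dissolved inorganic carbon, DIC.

DIC = 3.09 mmol/L

[CO2*] = KH · pCO2 = 10^(−1.44) × 1510×10^-6 = 5.482×10^-5 mol/L
α₀ = 1/(1 + K1/[H⁺] + K1K2/[H⁺]²) = 1/(1 + 10^+1.74 + 10^-0.37) = 0.01774
DIC = [CO2*]/α₀ = 5.482×10^-5 / 0.01774 = 3.09 mmol/L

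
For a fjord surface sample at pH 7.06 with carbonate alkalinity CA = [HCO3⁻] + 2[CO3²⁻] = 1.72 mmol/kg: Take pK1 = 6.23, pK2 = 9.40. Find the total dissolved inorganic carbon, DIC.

CA = [HCO3⁻] + 2[CO3²⁻] = (α₁ + 2α₂)·DIC
At pH 7.06: [H⁺]/K1 = 10^-0.83 = 0.14791, K2/[H⁺] = 10^-2.34 = 0.0045709
α₁ = 1/(1 + 0.14791 + 0.0045709) = 1/1.1525 = 0.8677; α₂ = α₁·K2/[H⁺] = 0.003966
α₁ + 2α₂ = 0.8756
DIC = CA / (α₁ + 2α₂) = 1.72 / 0.8756 = 1.96 mmol/kg

DIC = 1.96 mmol/kg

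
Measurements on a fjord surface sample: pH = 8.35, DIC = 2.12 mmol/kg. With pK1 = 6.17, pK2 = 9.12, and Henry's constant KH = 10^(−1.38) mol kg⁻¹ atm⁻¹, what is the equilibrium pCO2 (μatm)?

pCO2 = 286 μatm

α₀ = 1 / (1 + K1/[H⁺] + K1K2/[H⁺]²) = 1 / (1 + 10^+2.18 + 10^+1.41)
   = 1 / (1 + 151.36 + 25.704) = 1/178.06 = 0.005616
[CO2*] = α₀ × DIC = 0.005616 × 2.12 = 0.01191 mmol/kg = 11.91 μmol/kg
pCO2 = [CO2*]/KH = 1.191×10^-5 / 4.169×10^-2 = 286 μatm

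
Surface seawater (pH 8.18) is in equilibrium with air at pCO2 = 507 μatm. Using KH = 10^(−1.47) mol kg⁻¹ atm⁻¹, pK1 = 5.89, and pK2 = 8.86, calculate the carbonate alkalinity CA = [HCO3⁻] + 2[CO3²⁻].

[CO2*] = KH · pCO2 = 10^(−1.47) × 507×10^-6 = 1.718×10^-5 mol/kg
α₀ = 1/(1 + K1/[H⁺] + K1K2/[H⁺]²) = 1/(1 + 10^+2.29 + 10^+1.61) = 0.004224
DIC = [CO2*]/α₀ = 1.718×10^-5 / 0.004224 = 4.067 mmol/kg
CA = (α₁ + 2α₂)·DIC = (0.8237 + 2×0.1721) × 4.067 = 4.75 mmol/kg

CA = 4.75 mmol/kg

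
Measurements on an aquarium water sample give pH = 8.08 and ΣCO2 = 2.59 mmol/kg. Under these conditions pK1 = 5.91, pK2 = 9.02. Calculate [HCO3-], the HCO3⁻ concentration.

[HCO3⁻] = 2.31 mmol/kg

α₁ = 1 / (1 + [H⁺]/K1 + K2/[H⁺]) = 1 / (1 + 10^-2.17 + 10^-0.94)
   = 1 / (1 + 0.0067608 + 0.11482) = 1/1.1216 = 0.8916
[HCO3⁻] = α₁ × DIC = 0.8916 × 2.59 = 2.31 mmol/kg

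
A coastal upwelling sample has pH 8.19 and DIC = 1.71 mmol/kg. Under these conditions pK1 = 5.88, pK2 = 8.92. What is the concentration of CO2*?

α₀ = 1 / (1 + K1/[H⁺] + K1K2/[H⁺]²) = 1 / (1 + 10^+2.31 + 10^+1.58)
   = 1 / (1 + 204.17 + 38.019) = 1/243.19 = 0.004112
[CO2*] = α₀ × DIC = 0.004112 × 1.71 = 0.00703 mmol/kg = 7.03 μmol/kg

[CO2*] = 7.03 μmol/kg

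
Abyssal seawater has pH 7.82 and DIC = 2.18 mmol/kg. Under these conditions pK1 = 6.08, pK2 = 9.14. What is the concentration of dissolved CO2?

α₀ = 1 / (1 + K1/[H⁺] + K1K2/[H⁺]²) = 1 / (1 + 10^+1.74 + 10^+0.42)
   = 1 / (1 + 54.954 + 2.6303) = 1/58.584 = 0.01707
[CO2*] = α₀ × DIC = 0.01707 × 2.18 = 0.0372 mmol/kg

[CO2*] = 0.0372 mmol/kg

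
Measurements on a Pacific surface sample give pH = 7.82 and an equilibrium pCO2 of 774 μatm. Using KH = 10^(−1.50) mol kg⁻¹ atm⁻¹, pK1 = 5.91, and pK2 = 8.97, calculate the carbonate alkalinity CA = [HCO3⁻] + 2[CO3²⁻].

CA = 2.27 mmol/kg

[CO2*] = KH · pCO2 = 10^(−1.50) × 774×10^-6 = 2.448×10^-5 mol/kg
α₀ = 1/(1 + K1/[H⁺] + K1K2/[H⁺]²) = 1/(1 + 10^+1.91 + 10^+0.76) = 0.01136
DIC = [CO2*]/α₀ = 2.448×10^-5 / 0.01136 = 2.155 mmol/kg
CA = (α₁ + 2α₂)·DIC = (0.9233 + 2×0.06536) × 2.155 = 2.27 mmol/kg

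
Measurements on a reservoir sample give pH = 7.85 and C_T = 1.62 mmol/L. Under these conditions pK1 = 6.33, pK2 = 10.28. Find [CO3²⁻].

[CO3²⁻] = 5.82 μmol/L

α₂ = 1 / (1 + [H⁺]/K2 + [H⁺]²/(K1K2)) = 1 / (1 + 10^+2.43 + 10^+0.91)
   = 1 / (1 + 269.15 + 8.1283) = 1/278.28 = 0.003593
[CO3²⁻] = α₂ × DIC = 0.003593 × 1.62 = 0.00582 mmol/L = 5.82 μmol/L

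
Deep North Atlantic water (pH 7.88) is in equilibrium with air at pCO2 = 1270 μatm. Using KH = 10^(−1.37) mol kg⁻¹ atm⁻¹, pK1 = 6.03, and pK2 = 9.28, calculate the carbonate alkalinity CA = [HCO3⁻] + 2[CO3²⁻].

CA = 4.14 mmol/kg

[CO2*] = KH · pCO2 = 10^(−1.37) × 1270×10^-6 = 5.418×10^-5 mol/kg
α₀ = 1/(1 + K1/[H⁺] + K1K2/[H⁺]²) = 1/(1 + 10^+1.85 + 10^+0.45) = 0.01340
DIC = [CO2*]/α₀ = 5.418×10^-5 / 0.01340 = 4.042 mmol/kg
CA = (α₁ + 2α₂)·DIC = (0.9488 + 2×0.03777) × 4.042 = 4.14 mmol/kg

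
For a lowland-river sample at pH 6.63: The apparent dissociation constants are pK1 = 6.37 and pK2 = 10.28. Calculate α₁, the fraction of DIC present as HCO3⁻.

α₁ = 0.645

α₁ = 1 / (1 + [H⁺]/K1 + K2/[H⁺]) = 1 / (1 + 10^-0.26 + 10^-3.65)
   = 1 / (1 + 0.54954 + 0.00022387) = 1/1.5498 = 0.6453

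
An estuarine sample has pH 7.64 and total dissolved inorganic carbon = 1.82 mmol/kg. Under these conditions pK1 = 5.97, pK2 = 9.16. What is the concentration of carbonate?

α₂ = 1 / (1 + [H⁺]/K2 + [H⁺]²/(K1K2)) = 1 / (1 + 10^+1.52 + 10^-0.15)
   = 1 / (1 + 33.113 + 0.70795) = 1/34.821 = 0.02872
[CO3²⁻] = α₂ × DIC = 0.02872 × 1.82 = 0.0523 mmol/kg

[CO3²⁻] = 0.0523 mmol/kg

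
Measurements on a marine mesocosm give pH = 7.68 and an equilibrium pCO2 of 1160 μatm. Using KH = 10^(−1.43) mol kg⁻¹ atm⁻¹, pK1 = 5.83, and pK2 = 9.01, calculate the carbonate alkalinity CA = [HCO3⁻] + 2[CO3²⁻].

[CO2*] = KH · pCO2 = 10^(−1.43) × 1160×10^-6 = 4.310×10^-5 mol/kg
α₀ = 1/(1 + K1/[H⁺] + K1K2/[H⁺]²) = 1/(1 + 10^+1.85 + 10^+0.52) = 0.01331
DIC = [CO2*]/α₀ = 4.310×10^-5 / 0.01331 = 3.237 mmol/kg
CA = (α₁ + 2α₂)·DIC = (0.9426 + 2×0.04409) × 3.237 = 3.34 mmol/kg

CA = 3.34 mmol/kg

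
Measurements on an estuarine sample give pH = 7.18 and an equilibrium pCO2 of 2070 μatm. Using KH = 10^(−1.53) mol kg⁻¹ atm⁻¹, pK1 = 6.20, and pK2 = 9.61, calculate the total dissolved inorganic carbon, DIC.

DIC = 0.647 mmol/kg

[CO2*] = KH · pCO2 = 10^(−1.53) × 2070×10^-6 = 6.109×10^-5 mol/kg
α₀ = 1/(1 + K1/[H⁺] + K1K2/[H⁺]²) = 1/(1 + 10^+0.98 + 10^-1.45) = 0.09447
DIC = [CO2*]/α₀ = 6.109×10^-5 / 0.09447 = 0.647 mmol/kg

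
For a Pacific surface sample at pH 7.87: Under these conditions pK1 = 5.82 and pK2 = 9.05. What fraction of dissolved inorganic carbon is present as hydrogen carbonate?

α₁ = 1 / (1 + [H⁺]/K1 + K2/[H⁺]) = 1 / (1 + 10^-2.05 + 10^-1.18)
   = 1 / (1 + 0.0089125 + 0.066069) = 1/1.0750 = 0.9302

α₁ = 0.930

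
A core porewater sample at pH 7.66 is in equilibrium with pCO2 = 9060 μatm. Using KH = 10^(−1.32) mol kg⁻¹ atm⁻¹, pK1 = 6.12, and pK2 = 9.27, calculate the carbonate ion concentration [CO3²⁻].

[CO2*] = KH · pCO2 = 10^(−1.32) × 9060×10^-6 = 4.336×10^-4 mol/kg
α₀ = 1/(1 + K1/[H⁺] + K1K2/[H⁺]²) = 1/(1 + 10^+1.54 + 10^-0.07) = 0.02738
DIC = [CO2*]/α₀ = 4.336×10^-4 / 0.02738 = 15.84 mmol/kg
[CO3²⁻] = α₂·DIC; α₂ = 0.02330, so [CO3²⁻] = 0.02330 × 15.84 = 0.369 mmol/kg

[CO3²⁻] = 0.369 mmol/kg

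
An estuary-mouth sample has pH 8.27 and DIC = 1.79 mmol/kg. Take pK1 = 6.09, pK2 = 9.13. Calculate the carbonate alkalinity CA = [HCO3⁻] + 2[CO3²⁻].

CA = 2.00 mmol/kg

CA = [HCO3⁻] + 2[CO3²⁻] = (α₁ + 2α₂)·DIC
At pH 8.27: [H⁺]/K1 = 10^-2.18 = 0.0066069, K2/[H⁺] = 10^-0.86 = 0.13804
α₁ = 1/(1 + 0.0066069 + 0.13804) = 1/1.1446 = 0.8736; α₂ = α₁·K2/[H⁺] = 0.1206
α₁ + 2α₂ = 1.1148
CA = 1.1148 × 1.79 = 2.00 mmol/kg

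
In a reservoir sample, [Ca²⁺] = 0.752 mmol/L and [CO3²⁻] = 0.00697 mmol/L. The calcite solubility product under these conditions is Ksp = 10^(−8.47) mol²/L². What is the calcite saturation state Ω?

Ksp = 10^(−8.47) = 3.388×10^-9
Ω = [Ca²⁺][CO3²⁻]/Ksp = (0.752×10^-3)(0.00697×10^-3) / 3.388×10^-9 = 1.55

Ω = 1.55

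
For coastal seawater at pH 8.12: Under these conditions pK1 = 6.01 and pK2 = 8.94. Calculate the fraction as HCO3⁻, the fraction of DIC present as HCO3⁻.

α₁ = 0.863

α₁ = 1 / (1 + [H⁺]/K1 + K2/[H⁺]) = 1 / (1 + 10^-2.11 + 10^-0.82)
   = 1 / (1 + 0.0077625 + 0.15136) = 1/1.1591 = 0.8627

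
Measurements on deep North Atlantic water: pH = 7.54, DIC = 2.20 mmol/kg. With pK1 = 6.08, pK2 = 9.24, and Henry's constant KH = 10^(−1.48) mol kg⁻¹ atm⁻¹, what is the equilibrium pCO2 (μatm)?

pCO2 = 2180 μatm

α₀ = 1 / (1 + K1/[H⁺] + K1K2/[H⁺]²) = 1 / (1 + 10^+1.46 + 10^-0.24)
   = 1 / (1 + 28.840 + 0.57544) = 1/30.416 = 0.03288
[CO2*] = α₀ × DIC = 0.03288 × 2.20 = 0.07233 mmol/kg
pCO2 = [CO2*]/KH = 7.233×10^-5 / 3.311×10^-2 = 2180 μatm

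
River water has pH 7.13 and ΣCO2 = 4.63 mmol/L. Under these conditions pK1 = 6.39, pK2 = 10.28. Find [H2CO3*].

α₀ = 1 / (1 + K1/[H⁺] + K1K2/[H⁺]²) = 1 / (1 + 10^+0.74 + 10^-2.41)
   = 1 / (1 + 5.4954 + 0.0038905) = 1/6.4993 = 0.1539
[CO2*] = α₀ × DIC = 0.1539 × 4.63 = 0.712 mmol/L

[CO2*] = 0.712 mmol/L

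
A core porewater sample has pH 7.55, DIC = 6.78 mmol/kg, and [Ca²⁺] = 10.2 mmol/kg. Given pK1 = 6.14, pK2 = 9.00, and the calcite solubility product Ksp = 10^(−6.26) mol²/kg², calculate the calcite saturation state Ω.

α₂ = 1 / (1 + [H⁺]/K2 + [H⁺]²/(K1K2)) = 1 / (1 + 10^+1.45 + 10^+0.04)
   = 1 / (1 + 28.184 + 1.0965) = 1/30.280 = 0.03302
[CO3²⁻] = α₂ × DIC = 0.03302 × 6.78 = 0.2239 mmol/kg
Ksp = 10^(−6.26) = 5.495×10^-7
Ω = [Ca²⁺][CO3²⁻]/Ksp = (10.2×10^-3)(2.239×10^-4) / 5.495×10^-7 = 4.16

Ω = 4.16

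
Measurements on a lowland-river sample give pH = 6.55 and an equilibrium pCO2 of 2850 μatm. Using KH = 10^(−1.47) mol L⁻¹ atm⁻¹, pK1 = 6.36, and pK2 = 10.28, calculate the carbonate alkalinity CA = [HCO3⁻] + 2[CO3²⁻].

[CO2*] = KH · pCO2 = 10^(−1.47) × 2850×10^-6 = 9.657×10^-5 mol/L
α₀ = 1/(1 + K1/[H⁺] + K1K2/[H⁺]²) = 1/(1 + 10^+0.19 + 10^-3.54) = 0.3923
DIC = [CO2*]/α₀ = 9.657×10^-5 / 0.3923 = 0.2462 mmol/L
CA = (α₁ + 2α₂)·DIC = (0.6076 + 2×0.0001131) × 0.2462 = 0.150 mmol/L

CA = 0.150 mmol/L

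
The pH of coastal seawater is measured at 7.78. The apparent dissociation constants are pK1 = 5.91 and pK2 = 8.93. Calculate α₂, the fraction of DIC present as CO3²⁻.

α₂ = 1 / (1 + [H⁺]/K2 + [H⁺]²/(K1K2)) = 1 / (1 + 10^+1.15 + 10^-0.72)
   = 1 / (1 + 14.125 + 0.19055) = 1/15.316 = 0.06529

α₂ = 0.0653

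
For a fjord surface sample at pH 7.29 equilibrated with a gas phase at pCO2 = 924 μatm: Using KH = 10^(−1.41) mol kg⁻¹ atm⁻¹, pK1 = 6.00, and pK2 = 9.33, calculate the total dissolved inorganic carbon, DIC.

DIC = 0.743 mmol/kg

[CO2*] = KH · pCO2 = 10^(−1.41) × 924×10^-6 = 3.595×10^-5 mol/kg
α₀ = 1/(1 + K1/[H⁺] + K1K2/[H⁺]²) = 1/(1 + 10^+1.29 + 10^-0.75) = 0.04836
DIC = [CO2*]/α₀ = 3.595×10^-5 / 0.04836 = 0.743 mmol/kg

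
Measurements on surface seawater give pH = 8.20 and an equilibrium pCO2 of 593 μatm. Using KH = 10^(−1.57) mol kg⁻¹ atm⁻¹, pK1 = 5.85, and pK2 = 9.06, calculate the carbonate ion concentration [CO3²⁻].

[CO2*] = KH · pCO2 = 10^(−1.57) × 593×10^-6 = 1.596×10^-5 mol/kg
α₀ = 1/(1 + K1/[H⁺] + K1K2/[H⁺]²) = 1/(1 + 10^+2.35 + 10^+1.49) = 0.003910
DIC = [CO2*]/α₀ = 1.596×10^-5 / 0.003910 = 4.082 mmol/kg
[CO3²⁻] = α₂·DIC; α₂ = 0.1208, so [CO3²⁻] = 0.1208 × 4.082 = 0.493 mmol/kg

[CO3²⁻] = 0.493 mmol/kg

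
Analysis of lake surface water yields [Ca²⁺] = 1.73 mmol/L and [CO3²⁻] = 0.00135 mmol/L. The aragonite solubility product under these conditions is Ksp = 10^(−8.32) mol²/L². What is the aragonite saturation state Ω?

Ω = 0.488

Ksp = 10^(−8.32) = 4.786×10^-9
Ω = [Ca²⁺][CO3²⁻]/Ksp = (1.73×10^-3)(0.00135×10^-3) / 4.786×10^-9 = 0.488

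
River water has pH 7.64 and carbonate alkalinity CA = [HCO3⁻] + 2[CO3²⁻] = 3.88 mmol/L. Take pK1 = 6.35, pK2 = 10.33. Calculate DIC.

CA = [HCO3⁻] + 2[CO3²⁻] = (α₁ + 2α₂)·DIC
At pH 7.64: [H⁺]/K1 = 10^-1.29 = 0.051286, K2/[H⁺] = 10^-2.69 = 0.0020417
α₁ = 1/(1 + 0.051286 + 0.0020417) = 1/1.0533 = 0.9494; α₂ = α₁·K2/[H⁺] = 0.001938
α₁ + 2α₂ = 0.9532
DIC = CA / (α₁ + 2α₂) = 3.88 / 0.9532 = 4.07 mmol/L

DIC = 4.07 mmol/L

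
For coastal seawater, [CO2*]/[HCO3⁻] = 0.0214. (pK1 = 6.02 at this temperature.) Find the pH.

From K1 = [H⁺][HCO3⁻]/[CO2*]:  pH = pK1 − log₁₀([CO2*]/[HCO3⁻])
log₁₀(0.0214) = -1.670
pH = 6.02 − (-1.670) = 7.69

pH = 7.69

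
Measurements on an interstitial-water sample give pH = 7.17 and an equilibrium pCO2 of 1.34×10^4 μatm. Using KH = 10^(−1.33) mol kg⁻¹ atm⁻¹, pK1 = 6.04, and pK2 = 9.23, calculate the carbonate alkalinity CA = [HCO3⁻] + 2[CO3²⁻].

[CO2*] = KH · pCO2 = 10^(−1.33) × 1.34×10^4×10^-6 = 6.268×10^-4 mol/kg
α₀ = 1/(1 + K1/[H⁺] + K1K2/[H⁺]²) = 1/(1 + 10^+1.13 + 10^-0.93) = 0.06846
DIC = [CO2*]/α₀ = 6.268×10^-4 / 0.06846 = 9.155 mmol/kg
CA = (α₁ + 2α₂)·DIC = (0.9235 + 2×0.008043) × 9.155 = 8.60 mmol/kg

CA = 8.60 mmol/kg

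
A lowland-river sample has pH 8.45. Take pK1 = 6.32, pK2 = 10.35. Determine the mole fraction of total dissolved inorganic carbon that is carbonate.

α₂ = 0.0123

α₂ = 1 / (1 + [H⁺]/K2 + [H⁺]²/(K1K2)) = 1 / (1 + 10^+1.90 + 10^-0.23)
   = 1 / (1 + 79.433 + 0.58884) = 1/81.022 = 0.01234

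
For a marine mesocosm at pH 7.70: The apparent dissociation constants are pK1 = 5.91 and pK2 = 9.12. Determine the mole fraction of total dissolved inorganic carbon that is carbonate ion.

α₂ = 0.0361

α₂ = 1 / (1 + [H⁺]/K2 + [H⁺]²/(K1K2)) = 1 / (1 + 10^+1.42 + 10^-0.37)
   = 1 / (1 + 26.303 + 0.42658) = 1/27.729 = 0.03606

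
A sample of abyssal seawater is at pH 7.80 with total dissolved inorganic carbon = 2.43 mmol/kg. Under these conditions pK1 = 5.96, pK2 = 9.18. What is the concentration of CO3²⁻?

α₂ = 1 / (1 + [H⁺]/K2 + [H⁺]²/(K1K2)) = 1 / (1 + 10^+1.38 + 10^-0.46)
   = 1 / (1 + 23.988 + 0.34674) = 1/25.335 = 0.03947
[CO3²⁻] = α₂ × DIC = 0.03947 × 2.43 = 0.0959 mmol/kg

[CO3²⁻] = 0.0959 mmol/kg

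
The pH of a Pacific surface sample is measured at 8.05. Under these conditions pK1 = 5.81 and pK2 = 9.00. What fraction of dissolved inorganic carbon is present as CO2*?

α₀ = 1 / (1 + K1/[H⁺] + K1K2/[H⁺]²) = 1 / (1 + 10^+2.24 + 10^+1.29)
   = 1 / (1 + 173.78 + 19.498) = 1/194.28 = 0.005147

α₀ = 0.00515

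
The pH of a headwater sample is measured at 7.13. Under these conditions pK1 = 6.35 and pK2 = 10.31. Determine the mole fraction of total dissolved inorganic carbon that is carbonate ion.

α₂ = 0.000566

α₂ = 1 / (1 + [H⁺]/K2 + [H⁺]²/(K1K2)) = 1 / (1 + 10^+3.18 + 10^+2.40)
   = 1 / (1 + 1513.6 + 251.19) = 1/1765.7 = 0.0005663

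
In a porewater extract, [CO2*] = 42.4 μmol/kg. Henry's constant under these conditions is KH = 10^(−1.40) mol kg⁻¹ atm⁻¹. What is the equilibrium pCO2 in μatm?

KH = 10^(−1.40) = 3.981×10^-2 mol kg⁻¹ atm⁻¹
pCO2 = [CO2*]/KH = 42.4×10^-6 / 3.981×10^-2 = 1.07×10^-3 atm = 1070 μatm

pCO2 = 1070 μatm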